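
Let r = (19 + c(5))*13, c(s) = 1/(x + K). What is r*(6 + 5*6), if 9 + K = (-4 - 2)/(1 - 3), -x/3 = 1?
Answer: 8840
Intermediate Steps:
x = -3 (x = -3*1 = -3)
K = -6 (K = -9 + (-4 - 2)/(1 - 3) = -9 - 6/(-2) = -9 - 6*(-1/2) = -9 + 3 = -6)
c(s) = -1/9 (c(s) = 1/(-3 - 6) = 1/(-9) = -1/9)
r = 2210/9 (r = (19 - 1/9)*13 = (170/9)*13 = 2210/9 ≈ 245.56)
r*(6 + 5*6) = 2210*(6 + 5*6)/9 = 2210*(6 + 30)/9 = (2210/9)*36 = 8840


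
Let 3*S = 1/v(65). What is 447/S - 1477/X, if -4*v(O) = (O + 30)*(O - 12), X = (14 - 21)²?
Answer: -47264389/28 ≈ -1.6880e+6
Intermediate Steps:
X = 49 (X = (-7)² = 49)
v(O) = -(-12 + O)*(30 + O)/4 (v(O) = -(O + 30)*(O - 12)/4 = -(30 + O)*(-12 + O)/4 = -(-12 + O)*(30 + O)/4)
S = -4/15105 (S = 1/(3*(90 - 9/2*65 - ¼*65²)) = 1/(3*(90 - 585/2 - ¼*4225)) = 1/(3*(90 - 585/2 - 4225/4)) = 1/(3*(-5035/4)) = (⅓)*(-4/5035) = -4/15105 ≈ -0.00026481)
447/S - 1477/X = 447/(-4/15105) - 1477/49 = 447*(-15105/4) - 1477*1/49 = -6751935/4 - 211/7 = -47264389/28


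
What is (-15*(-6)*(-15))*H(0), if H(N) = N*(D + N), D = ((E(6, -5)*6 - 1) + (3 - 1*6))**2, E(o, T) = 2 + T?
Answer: 0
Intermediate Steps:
D = 484 (D = (((2 - 5)*6 - 1) + (3 - 1*6))**2 = ((-3*6 - 1) + (3 - 6))**2 = ((-18 - 1) - 3)**2 = (-19 - 3)**2 = (-22)**2 = 484)
H(N) = N*(484 + N)
(-15*(-6)*(-15))*H(0) = (-15*(-6)*(-15))*(0*(484 + 0)) = (90*(-15))*(0*484) = -1350*0 = 0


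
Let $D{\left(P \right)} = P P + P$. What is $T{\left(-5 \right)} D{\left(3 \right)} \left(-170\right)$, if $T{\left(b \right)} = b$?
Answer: $10200$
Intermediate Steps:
$D{\left(P \right)} = P + P^{2}$ ($D{\left(P \right)} = P^{2} + P = P + P^{2}$)
$T{\left(-5 \right)} D{\left(3 \right)} \left(-170\right) = - 5 \cdot 3 \left(1 + 3\right) \left(-170\right) = - 5 \cdot 3 \cdot 4 \left(-170\right) = \left(-5\right) 12 \left(-170\right) = \left(-60\right) \left(-170\right) = 10200$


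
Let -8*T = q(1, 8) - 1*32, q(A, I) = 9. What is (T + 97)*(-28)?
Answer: -5593/2 ≈ -2796.5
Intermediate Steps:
T = 23/8 (T = -(9 - 1*32)/8 = -(9 - 32)/8 = -1/8*(-23) = 23/8 ≈ 2.8750)
(T + 97)*(-28) = (23/8 + 97)*(-28) = (799/8)*(-28) = -5593/2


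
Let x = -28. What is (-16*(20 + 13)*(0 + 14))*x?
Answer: 206976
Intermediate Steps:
(-16*(20 + 13)*(0 + 14))*x = -16*(20 + 13)*(0 + 14)*(-28) = -528*14*(-28) = -16*462*(-28) = -7392*(-28) = 206976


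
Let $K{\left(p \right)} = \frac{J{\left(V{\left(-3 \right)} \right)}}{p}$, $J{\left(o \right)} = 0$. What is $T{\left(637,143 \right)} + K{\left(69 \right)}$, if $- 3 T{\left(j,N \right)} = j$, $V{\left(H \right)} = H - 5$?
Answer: $- \frac{637}{3} \approx -212.33$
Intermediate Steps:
$V{\left(H \right)} = -5 + H$
$T{\left(j,N \right)} = - \frac{j}{3}$
$K{\left(p \right)} = 0$ ($K{\left(p \right)} = \frac{0}{p} = 0$)
$T{\left(637,143 \right)} + K{\left(69 \right)} = \left(- \frac{1}{3}\right) 637 + 0 = - \frac{637}{3} + 0 = - \frac{637}{3}$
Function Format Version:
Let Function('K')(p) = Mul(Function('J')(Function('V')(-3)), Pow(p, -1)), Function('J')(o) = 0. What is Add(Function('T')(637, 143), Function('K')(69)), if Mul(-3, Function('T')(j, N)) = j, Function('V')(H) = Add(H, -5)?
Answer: Rational(-637, 3) ≈ -212.33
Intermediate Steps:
Function('V')(H) = Add(-5, H)
Function('T')(j, N) = Mul(Rational(-1, 3), j)
Function('K')(p) = 0 (Function('K')(p) = Mul(0, Pow(p, -1)) = 0)
Add(Function('T')(637, 143), Function('K')(69)) = Add(Mul(Rational(-1, 3), 637), 0) = Add(Rational(-637, 3), 0) = Rational(-637, 3)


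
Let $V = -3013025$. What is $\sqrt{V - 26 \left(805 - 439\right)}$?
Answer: $i \sqrt{3022541} \approx 1738.5 i$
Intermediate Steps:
$\sqrt{V - 26 \left(805 - 439\right)} = \sqrt{-3013025 - 26 \left(805 - 439\right)} = \sqrt{-3013025 - 9516} = \sqrt{-3022541} = i \sqrt{3022541}$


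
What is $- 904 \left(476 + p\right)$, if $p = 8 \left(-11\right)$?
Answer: $-350752$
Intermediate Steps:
$p = -88$
$- 904 \left(476 + p\right) = - 904 \left(476 - 88\right) = \left(-904\right) 388 = -350752$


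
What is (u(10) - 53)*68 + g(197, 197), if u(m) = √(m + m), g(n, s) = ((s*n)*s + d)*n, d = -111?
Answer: 1506113010 + 136*√5 ≈ 1.5061e+9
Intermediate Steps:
g(n, s) = n*(-111 + n*s²) (g(n, s) = ((s*n)*s - 111)*n = ((n*s)*s - 111)*n = (n*s² - 111)*n = (-111 + n*s²)*n = n*(-111 + n*s²))
u(m) = √2*√m (u(m) = √(2*m) = √2*√m)
(u(10) - 53)*68 + g(197, 197) = (√2*√10 - 53)*68 + 197*(-111 + 197*197²) = (2*√5 - 53)*68 + 197*(-111 + 197*38809) = (-53 + 2*√5)*68 + 197*(-111 + 7645373) = (-3604 + 136*√5) + 197*7645262 = (-3604 + 136*√5) + 1506116614 = 1506113010 + 136*√5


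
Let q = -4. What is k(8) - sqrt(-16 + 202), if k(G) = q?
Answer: -4 - sqrt(186) ≈ -17.638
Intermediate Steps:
k(G) = -4
k(8) - sqrt(-16 + 202) = -4 - sqrt(-16 + 202) = -4 - sqrt(186)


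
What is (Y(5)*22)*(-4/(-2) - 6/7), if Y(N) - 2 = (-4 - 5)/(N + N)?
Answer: 968/35 ≈ 27.657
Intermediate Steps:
Y(N) = 2 - 9/(2*N) (Y(N) = 2 + (-4 - 5)/(N + N) = 2 - 9*1/(2*N) = 2 - 9/(2*N))
(Y(5)*22)*(-4/(-2) - 6/7) = ((2 - 9/2/5)*22)*(-4/(-2) - 6/7) = ((2 - 9/2*1/5)*22)*(-4*(-1/2) - 6*1/7) = ((2 - 9/10)*22)*(2 - 6/7) = ((11/10)*22)*(8/7) = (121/5)*(8/7) = 968/35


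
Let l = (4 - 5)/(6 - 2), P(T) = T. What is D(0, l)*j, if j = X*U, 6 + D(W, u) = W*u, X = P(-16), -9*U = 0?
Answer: 0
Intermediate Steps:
U = 0 (U = -1/9*0 = 0)
l = -1/4 ≈ -0.25000
X = -16
D(W, u) = -6 + W*u
j = 0 (j = -16*0 = 0)
D(0, l)*j = (-6 + 0*(-1/4))*0 = (-6 + 0)*0 = -6*0 = 0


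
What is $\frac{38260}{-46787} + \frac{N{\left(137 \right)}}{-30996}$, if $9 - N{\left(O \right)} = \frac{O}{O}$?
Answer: $- \frac{296570314}{362552463} \approx -0.81801$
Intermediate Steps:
$N{\left(O \right)} = 8$ ($N{\left(O \right)} = 9 - \frac{O}{O} = 9 - 1 = 8$)
$\frac{38260}{-46787} + \frac{N{\left(137 \right)}}{-30996} = \frac{38260}{-46787} + \frac{8}{-30996} = 38260 \left(- \frac{1}{46787}\right) + 8 \left(- \frac{1}{30996}\right) = - \frac{38260}{46787} - \frac{2}{7749} = - \frac{296570314}{362552463}$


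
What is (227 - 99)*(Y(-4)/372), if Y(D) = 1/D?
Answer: -8/93 ≈ -0.086022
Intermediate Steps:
(227 - 99)*(Y(-4)/372) = (227 - 99)*(1/(-4*372)) = 128*(-¼*1/372) = 128*(-1/1488) = -8/93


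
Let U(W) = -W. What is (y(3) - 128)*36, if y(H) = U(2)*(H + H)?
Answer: -5040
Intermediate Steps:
y(H) = -4*H (y(H) = (-1*2)*(H + H) = -4*H)
(y(3) - 128)*36 = (-4*3 - 128)*36 = (-12 - 128)*36 = -140*36 = -5040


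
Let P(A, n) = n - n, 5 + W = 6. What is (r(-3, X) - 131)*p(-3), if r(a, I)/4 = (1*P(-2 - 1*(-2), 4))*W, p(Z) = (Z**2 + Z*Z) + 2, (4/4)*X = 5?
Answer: -2620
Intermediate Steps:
X = 5
W = 1 (W = -5 + 6 = 1)
P(A, n) = 0
p(Z) = 2 + 2*Z**2 (p(Z) = (Z**2 + Z**2) + 2 = 2*Z**2 + 2 = 2 + 2*Z**2)
r(a, I) = 0 (r(a, I) = 4*((1*0)*1) = 4*(0*1) = 4*0 = 0)
(r(-3, X) - 131)*p(-3) = (0 - 131)*(2 + 2*(-3)**2) = -131*(2 + 2*9) = -131*(2 + 18) = -131*20 = -2620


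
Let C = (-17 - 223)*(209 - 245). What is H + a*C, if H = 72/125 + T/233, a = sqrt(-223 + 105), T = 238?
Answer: 46526/29125 + 8640*I*sqrt(118) ≈ 1.5975 + 93854.0*I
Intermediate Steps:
a = I*sqrt(118) (a = sqrt(-118) = I*sqrt(118) ≈ 10.863*I)
H = 46526/29125 (H = 72/125 + 238/233 = 46526/29125 ≈ 1.5975)
C = 8640 (C = -240*(-36) = 8640)
H + a*C = 46526/29125 + (I*sqrt(118))*8640 = 46526/29125 + 8640*I*sqrt(118)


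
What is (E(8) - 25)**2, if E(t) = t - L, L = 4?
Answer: 441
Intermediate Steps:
E(t) = -4 + t (E(t) = t - 1*4 = t - 4 = -4 + t)
(E(8) - 25)**2 = ((-4 + 8) - 25)**2 = (4 - 25)**2 = (-21)**2 = 441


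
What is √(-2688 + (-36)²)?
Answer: 4*I*√87 ≈ 37.31*I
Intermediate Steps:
√(-2688 + (-36)²) = √(-2688 + 1296) = √(-1392) = 4*I*√87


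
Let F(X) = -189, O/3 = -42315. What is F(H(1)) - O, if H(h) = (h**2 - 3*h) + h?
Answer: 126756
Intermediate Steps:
O = -126945 (O = 3*(-42315) = -126945)
H(h) = h**2 - 2*h
F(H(1)) - O = -189 - 1*(-126945) = -189 + 126945 = 126756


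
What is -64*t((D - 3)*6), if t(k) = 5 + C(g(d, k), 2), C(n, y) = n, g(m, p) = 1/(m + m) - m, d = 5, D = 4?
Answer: -32/5 ≈ -6.4000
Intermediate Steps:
g(m, p) = 1/(2*m) - m
t(k) = ⅒ (t(k) = 5 + ((½)/5 - 1*5) = 5 + ((½)*(⅕) - 5) = 5 + (⅒ - 5) = 5 - 49/10 = ⅒)
-64*t((D - 3)*6) = -64*⅒ = -32/5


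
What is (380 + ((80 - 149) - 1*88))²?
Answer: 49729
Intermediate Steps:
(380 + ((80 - 149) - 1*88))² = (380 + (-69 - 88))² = (380 - 157)² = 223² = 49729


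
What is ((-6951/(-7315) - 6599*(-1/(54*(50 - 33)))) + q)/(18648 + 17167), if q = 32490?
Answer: 31175789429/34357687650 ≈ 0.90739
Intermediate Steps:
((-6951/(-7315) - 6599*(-1/(54*(50 - 33)))) + q)/(18648 + 17167) = ((-6951/(-7315) - 6599*(-1/(54*(50 - 33)))) + 32490)/(18648 + 17167) = ((-6951*(-1/7315) - 6599/((-54*17))) + 32490)/35815 = ((993/1045 - 6599/(-918)) + 32490)*(1/35815) = ((993/1045 - 6599*(-1/918)) + 32490)*(1/35815) = ((993/1045 + 6599/918) + 32490)*(1/35815) = (7807529/959310 + 32490)*(1/35815) = (31175789429/959310)*(1/35815) = 31175789429/34357687650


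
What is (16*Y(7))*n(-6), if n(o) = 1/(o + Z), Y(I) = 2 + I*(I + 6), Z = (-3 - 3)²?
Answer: 248/5 ≈ 49.600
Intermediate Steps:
Z = 36 (Z = (-6)² = 36)
Y(I) = 2 + I*(6 + I)
n(o) = 1/(36 + o) (n(o) = 1/(o + 36) = 1/(36 + o))
(16*Y(7))*n(-6) = (16*(2 + 7² + 6*7))/(36 - 6) = (16*(2 + 49 + 42))/30 = (16*93)*(1/30) = 1488*(1/30) = 248/5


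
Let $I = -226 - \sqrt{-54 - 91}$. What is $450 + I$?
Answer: $224 - i \sqrt{145} \approx 224.0 - 12.042 i$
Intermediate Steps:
$I = -226 - i \sqrt{145}$ ($I = -226 - \sqrt{-145} = -226 - i \sqrt{145} \approx -226.0 - 12.042 i$)
$450 + I = 450 - \left(226 + i \sqrt{145}\right) = 224 - i \sqrt{145}$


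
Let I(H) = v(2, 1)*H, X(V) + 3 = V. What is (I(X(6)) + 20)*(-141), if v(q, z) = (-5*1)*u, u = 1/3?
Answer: -2115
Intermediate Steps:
u = ⅓ ≈ 0.33333
v(q, z) = -5/3 (v(q, z) = -5*1*(⅓) = -5*⅓ = -5/3)
X(V) = -3 + V
I(H) = -5*H/3
(I(X(6)) + 20)*(-141) = (-5*(-3 + 6)/3 + 20)*(-141) = (-5/3*3 + 20)*(-141) = (-5 + 20)*(-141) = 15*(-141) = -2115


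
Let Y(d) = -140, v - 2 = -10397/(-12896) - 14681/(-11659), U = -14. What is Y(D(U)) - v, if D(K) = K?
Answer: -21660878687/150354464 ≈ -144.07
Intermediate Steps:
v = 611253727/150354464 (v = 2 + (-10397/(-12896) - 14681/(-11659)) = 2 + (-10397*(-1/12896) - 14681*(-1/11659)) = 2 + (10397/12896 + 14681/11659) = 2 + 310544799/150354464 = 611253727/150354464 ≈ 4.0654)
Y(D(U)) - v = -140 - 1*611253727/150354464 = -140 - 611253727/150354464 = -21660878687/150354464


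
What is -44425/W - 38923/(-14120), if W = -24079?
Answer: 1564507917/339995480 ≈ 4.6016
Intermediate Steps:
-44425/W - 38923/(-14120) = -44425/(-24079) - 38923/(-14120) = -44425*(-1/24079) - 38923*(-1/14120) = 44425/24079 + 38923/14120 = 1564507917/339995480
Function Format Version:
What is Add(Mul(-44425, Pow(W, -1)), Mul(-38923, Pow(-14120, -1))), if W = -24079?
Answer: Rational(1564507917, 339995480) ≈ 4.6016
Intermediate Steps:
Add(Mul(-44425, Pow(W, -1)), Mul(-38923, Pow(-14120, -1))) = Add(Mul(-44425, Pow(-24079, -1)), Mul(-38923, Pow(-14120, -1))) = Add(Mul(-44425, Rational(-1, 24079)), Mul(-38923, Rational(-1, 14120))) = Add(Rational(44425, 24079), Rational(38923, 14120)) = Rational(1564507917, 339995480)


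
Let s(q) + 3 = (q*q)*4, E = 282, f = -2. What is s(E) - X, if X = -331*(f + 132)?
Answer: 361123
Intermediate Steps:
X = -43030 (X = -331*(-2 + 132) = -331*130 = -43030)
s(q) = -3 + 4*q² (s(q) = -3 + (q*q)*4 = -3 + q²*4 = -3 + 4*q²)
s(E) - X = (-3 + 4*282²) - 1*(-43030) = (-3 + 4*79524) + 43030 = (-3 + 318096) + 43030 = 318093 + 43030 = 361123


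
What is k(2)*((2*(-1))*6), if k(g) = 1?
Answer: -12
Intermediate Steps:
k(2)*((2*(-1))*6) = 1*((2*(-1))*6) = 1*(-2*6) = 1*(-12) = -12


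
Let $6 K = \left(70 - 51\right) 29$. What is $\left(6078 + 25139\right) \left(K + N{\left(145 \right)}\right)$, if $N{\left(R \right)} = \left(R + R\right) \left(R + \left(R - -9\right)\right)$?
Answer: $\frac{16258156987}{6} \approx 2.7097 \cdot 10^{9}$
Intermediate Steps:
$K = \frac{551}{6}$ ($K = \frac{\left(70 - 51\right) 29}{6} = \frac{19 \cdot 29}{6} = \frac{1}{6} \cdot 551 = \frac{551}{6} \approx 91.833$)
$N{\left(R \right)} = 2 R \left(9 + 2 R\right)$ ($N{\left(R \right)} = 2 R \left(R + \left(R + 9\right)\right) = 2 R \left(R + \left(9 + R\right)\right) = 2 R \left(9 + 2 R\right)$)
$\left(6078 + 25139\right) \left(K + N{\left(145 \right)}\right) = \left(6078 + 25139\right) \left(\frac{551}{6} + 2 \cdot 145 \left(9 + 2 \cdot 145\right)\right) = 31217 \left(\frac{551}{6} + 2 \cdot 145 \left(9 + 290\right)\right) = 31217 \left(\frac{551}{6} + 2 \cdot 145 \cdot 299\right) = 31217 \left(\frac{551}{6} + 86710\right) = 31217 \cdot \frac{520811}{6} = \frac{16258156987}{6}$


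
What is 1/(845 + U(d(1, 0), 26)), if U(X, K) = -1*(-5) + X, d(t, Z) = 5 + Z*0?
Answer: 1/855 ≈ 0.0011696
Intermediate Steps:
d(t, Z) = 5 (d(t, Z) = 5 + 0 = 5)
U(X, K) = 5 + X
1/(845 + U(d(1, 0), 26)) = 1/(845 + (5 + 5)) = 1/(845 + 10) = 1/855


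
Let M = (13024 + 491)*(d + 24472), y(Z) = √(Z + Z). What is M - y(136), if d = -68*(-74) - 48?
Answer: 398097840 - 4*√17 ≈ 3.9810e+8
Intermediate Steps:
y(Z) = √2*√Z (y(Z) = √(2*Z) = √2*√Z)
d = 4984 (d = 5032 - 48 = 4984)
M = 398097840 (M = (13024 + 491)*(4984 + 24472) = 13515*29456 = 398097840)
M - y(136) = 398097840 - √2*√136 = 398097840 - √2*2*√34 = 398097840 - 4*√17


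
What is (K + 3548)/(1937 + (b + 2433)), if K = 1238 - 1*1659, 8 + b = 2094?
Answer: 3127/6456 ≈ 0.48436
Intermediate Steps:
b = 2086 (b = -8 + 2094 = 2086)
K = -421 (K = 1238 - 1659 = -421)
(K + 3548)/(1937 + (b + 2433)) = (-421 + 3548)/(1937 + (2086 + 2433)) = 3127/(1937 + 4519) = 3127/6456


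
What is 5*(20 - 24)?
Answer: -20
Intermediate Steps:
5*(20 - 24) = 5*(-4) = -20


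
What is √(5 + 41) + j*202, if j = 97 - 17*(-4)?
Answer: 33330 + √46 ≈ 33337.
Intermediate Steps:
j = 165 (j = 97 - 1*(-68) = 97 + 68 = 165)
√(5 + 41) + j*202 = √(5 + 41) + 165*202 = √46 + 33330 = 33330 + √46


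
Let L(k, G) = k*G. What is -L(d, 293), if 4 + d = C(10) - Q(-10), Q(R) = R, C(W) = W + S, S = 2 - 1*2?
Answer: -4688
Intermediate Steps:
S = 0 (S = 2 - 2 = 0)
C(W) = W (C(W) = W + 0 = W)
d = 16 (d = -4 + (10 - 1*(-10)) = -4 + (10 + 10) = -4 + 20 = 16)
L(k, G) = G*k
-L(d, 293) = -293*16 = -1*4688 = -4688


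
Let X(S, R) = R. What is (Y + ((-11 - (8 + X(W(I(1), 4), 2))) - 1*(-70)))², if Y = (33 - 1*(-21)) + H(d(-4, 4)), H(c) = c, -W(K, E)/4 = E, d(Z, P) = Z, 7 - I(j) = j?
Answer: 9801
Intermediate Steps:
I(j) = 7 - j
W(K, E) = -4*E
Y = 50 (Y = (33 - 1*(-21)) - 4 = (33 + 21) - 4 = 54 - 4 = 50)
(Y + ((-11 - (8 + X(W(I(1), 4), 2))) - 1*(-70)))² = (50 + ((-11 - (8 + 2)) - 1*(-70)))² = (50 + ((-11 - 1*10) + 70))² = (50 + ((-11 - 10) + 70))² = (50 + (-21 + 70))² = (50 + 49)² = 99² = 9801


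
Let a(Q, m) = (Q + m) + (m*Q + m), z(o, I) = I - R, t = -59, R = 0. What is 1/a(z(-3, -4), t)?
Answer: 1/114 ≈ 0.0087719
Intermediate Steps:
z(o, I) = I (z(o, I) = I - 1*0 = I + 0 = I)
a(Q, m) = Q + 2*m + Q*m (a(Q, m) = (Q + m) + (Q*m + m) = (Q + m) + (m + Q*m) = Q + 2*m + Q*m)
1/a(z(-3, -4), t) = 1/(-4 + 2*(-59) - 4*(-59)) = 1/(-4 - 118 + 236) = 1/114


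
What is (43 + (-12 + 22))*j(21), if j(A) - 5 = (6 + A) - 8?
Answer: 1272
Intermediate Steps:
j(A) = 3 + A (j(A) = 5 + ((6 + A) - 8) = 5 + (-2 + A) = 3 + A)
(43 + (-12 + 22))*j(21) = (43 + (-12 + 22))*(3 + 21) = (43 + 10)*24 = 53*24 = 1272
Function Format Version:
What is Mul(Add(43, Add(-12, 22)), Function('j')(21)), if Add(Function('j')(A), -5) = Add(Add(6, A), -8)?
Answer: 1272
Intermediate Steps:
Function('j')(A) = Add(3, A) (Function('j')(A) = Add(5, Add(Add(6, A), -8)) = Add(5, Add(-2, A)) = Add(3, A))
Mul(Add(43, Add(-12, 22)), Function('j')(21)) = Mul(Add(43, Add(-12, 22)), Add(3, 21)) = Mul(Add(43, 10), 24) = Mul(53, 24) = 1272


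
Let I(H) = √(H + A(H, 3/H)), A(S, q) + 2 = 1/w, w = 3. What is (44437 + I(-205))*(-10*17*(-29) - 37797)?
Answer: -1460510879 - 65734*I*√465/3 ≈ -1.4605e+9 - 4.7249e+5*I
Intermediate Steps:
A(S, q) = -5/3 (A(S, q) = -2 + 1/3 = -2 + ⅓ = -5/3)
I(H) = √(-5/3 + H) (I(H) = √(H - 5/3) = √(-5/3 + H))
(44437 + I(-205))*(-10*17*(-29) - 37797) = (44437 + √(-15 + 9*(-205))/3)*(-10*17*(-29) - 37797) = (44437 + √(-15 - 1845)/3)*(-170*(-29) - 37797) = (44437 + √(-1860)/3)*(-1*(-4930) - 37797) = (44437 + (2*I*√465)/3)*(4930 - 37797) = (44437 + 2*I*√465/3)*(-32867) = -1460510879 - 65734*I*√465/3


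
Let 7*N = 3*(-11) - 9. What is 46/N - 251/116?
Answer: -3421/348 ≈ -9.8305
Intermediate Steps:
N = -6 (N = (3*(-11) - 9)/7 = (-33 - 9)/7 = (⅐)*(-42) = -6)
46/N - 251/116 = 46/(-6) - 251/116 = 46*(-⅙) - 251*1/116 = -23/3 - 251/116 = -3421/348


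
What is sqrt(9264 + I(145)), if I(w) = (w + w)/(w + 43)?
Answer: sqrt(81870334)/94 ≈ 96.258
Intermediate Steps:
I(w) = 2*w/(43 + w) (I(w) = (2*w)/(43 + w) = 2*w/(43 + w))
sqrt(9264 + I(145)) = sqrt(9264 + 2*145/(43 + 145)) = sqrt(9264 + 2*145/188) = sqrt(9264 + 2*145*(1/188)) = sqrt(9264 + 145/94) = sqrt(870961/94) = sqrt(81870334)/94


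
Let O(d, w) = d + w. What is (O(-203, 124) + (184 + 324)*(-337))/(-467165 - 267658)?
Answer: 171275/734823 ≈ 0.23308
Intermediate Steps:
(O(-203, 124) + (184 + 324)*(-337))/(-467165 - 267658) = ((-203 + 124) + (184 + 324)*(-337))/(-467165 - 267658) = (-79 + 508*(-337))/(-734823) = (-79 - 171196)*(-1/734823) = -171275*(-1/734823) = 171275/734823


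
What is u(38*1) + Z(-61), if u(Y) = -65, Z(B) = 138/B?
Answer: -4103/61 ≈ -67.262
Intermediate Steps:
u(38*1) + Z(-61) = -65 + 138/(-61) = -65 + 138*(-1/61) = -65 - 138/61 = -4103/61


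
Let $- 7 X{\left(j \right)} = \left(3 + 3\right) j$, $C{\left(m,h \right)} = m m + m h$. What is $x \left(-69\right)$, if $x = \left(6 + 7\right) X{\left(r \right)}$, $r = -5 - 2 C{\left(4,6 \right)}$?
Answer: $- \frac{457470}{7} \approx -65353.0$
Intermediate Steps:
$C{\left(m,h \right)} = m^{2} + h m$
$r = -85$ ($r = -5 - 2 \cdot 4 \left(6 + 4\right) = -5 - 2 \cdot 4 \cdot 10 = -5 - 80 = -85$)
$X{\left(j \right)} = - \frac{6 j}{7}$ ($X{\left(j \right)} = - \frac{\left(3 + 3\right) j}{7} = - \frac{6 j}{7}$)
$x = \frac{6630}{7}$ ($x = \left(6 + 7\right) \left(\left(- \frac{6}{7}\right) \left(-85\right)\right) = 13 \cdot \frac{510}{7} = \frac{6630}{7} \approx 947.14$)
$x \left(-69\right) = \frac{6630}{7} \left(-69\right) = - \frac{457470}{7}$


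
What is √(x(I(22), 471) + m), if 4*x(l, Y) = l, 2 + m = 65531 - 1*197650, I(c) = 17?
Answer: I*√528467/2 ≈ 363.48*I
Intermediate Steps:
m = -132121 (m = -2 + (65531 - 1*197650) = -2 + (65531 - 197650) = -2 - 132119 = -132121)
x(l, Y) = l/4
√(x(I(22), 471) + m) = √((¼)*17 - 132121) = √(17/4 - 132121) = √(-528467/4) = I*√528467/2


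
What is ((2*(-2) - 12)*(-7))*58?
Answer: 6496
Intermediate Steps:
((2*(-2) - 12)*(-7))*58 = ((-4 - 12)*(-7))*58 = -16*(-7)*58 = 112*58 = 6496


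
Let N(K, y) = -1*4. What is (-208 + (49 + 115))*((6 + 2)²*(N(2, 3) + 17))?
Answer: -36608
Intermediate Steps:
N(K, y) = -4
(-208 + (49 + 115))*((6 + 2)²*(N(2, 3) + 17)) = (-208 + (49 + 115))*((6 + 2)²*(-4 + 17)) = (-208 + 164)*(8²*13) = -2816*13 = -44*832 = -36608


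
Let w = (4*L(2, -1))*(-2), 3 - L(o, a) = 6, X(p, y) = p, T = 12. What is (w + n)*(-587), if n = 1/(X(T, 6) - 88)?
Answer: -1070101/76 ≈ -14080.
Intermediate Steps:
L(o, a) = -3 (L(o, a) = 3 - 1*6 = 3 - 6 = -3)
w = 24 (w = (4*(-3))*(-2) = -12*(-2) = 24)
n = -1/76 (n = 1/(12 - 88) = 1/(-76) = -1/76 ≈ -0.013158)
(w + n)*(-587) = (24 - 1/76)*(-587) = (1823/76)*(-587) = -1070101/76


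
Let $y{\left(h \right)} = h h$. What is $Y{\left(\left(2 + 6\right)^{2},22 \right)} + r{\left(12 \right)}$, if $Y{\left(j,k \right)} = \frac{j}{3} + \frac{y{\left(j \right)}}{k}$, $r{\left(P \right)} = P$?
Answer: $\frac{7244}{33} \approx 219.52$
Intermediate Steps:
$y{\left(h \right)} = h^{2}$
$Y{\left(j,k \right)} = \frac{j}{3} + \frac{j^{2}}{k}$
$Y{\left(\left(2 + 6\right)^{2},22 \right)} + r{\left(12 \right)} = \left(\frac{\left(2 + 6\right)^{2}}{3} + \frac{\left(\left(2 + 6\right)^{2}\right)^{2}}{22}\right) + 12 = \left(\frac{8^{2}}{3} + \left(8^{2}\right)^{2} \cdot \frac{1}{22}\right) + 12 = \left(\frac{1}{3} \cdot 64 + 64^{2} \cdot \frac{1}{22}\right) + 12 = \left(\frac{64}{3} + 4096 \cdot \frac{1}{22}\right) + 12 = \left(\frac{64}{3} + \frac{2048}{11}\right) + 12 = \frac{6848}{33} + 12 = \frac{7244}{33}$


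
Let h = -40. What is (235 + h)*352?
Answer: 68640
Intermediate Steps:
(235 + h)*352 = (235 - 40)*352 = 195*352 = 68640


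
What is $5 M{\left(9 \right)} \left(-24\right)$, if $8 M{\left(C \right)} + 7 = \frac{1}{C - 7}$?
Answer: $\frac{195}{2} \approx 97.5$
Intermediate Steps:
$M{\left(C \right)} = - \frac{7}{8} + \frac{1}{8 \left(-7 + C\right)}$ ($M{\left(C \right)} = - \frac{7}{8} + \frac{1}{8 \left(C - 7\right)} = - \frac{7}{8} + \frac{1}{8 \left(-7 + C\right)}$)
$5 M{\left(9 \right)} \left(-24\right) = 5 \frac{50 - 63}{8 \left(-7 + 9\right)} \left(-24\right) = 5 \frac{50 - 63}{8 \cdot 2} \left(-24\right) = 5 \cdot \frac{1}{8} \cdot \frac{1}{2} \left(-13\right) \left(-24\right) = 5 \left(- \frac{13}{16}\right) \left(-24\right) = \left(- \frac{65}{16}\right) \left(-24\right) = \frac{195}{2}$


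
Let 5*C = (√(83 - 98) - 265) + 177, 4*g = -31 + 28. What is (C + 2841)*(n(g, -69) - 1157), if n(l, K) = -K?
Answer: -15359296/5 - 1088*I*√15/5 ≈ -3.0719e+6 - 842.76*I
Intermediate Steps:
g = -¾ (g = (-31 + 28)/4 = (¼)*(-3) = -¾ ≈ -0.75000)
C = -88/5 + I*√15/5 (C = ((√(83 - 98) - 265) + 177)/5 = ((√(-15) - 265) + 177)/5 = ((I*√15 - 265) + 177)/5 = ((-265 + I*√15) + 177)/5 = (-88 + I*√15)/5 = -88/5 + I*√15/5 ≈ -17.6 + 0.7746*I)
(C + 2841)*(n(g, -69) - 1157) = ((-88/5 + I*√15/5) + 2841)*(-1*(-69) - 1157) = (14117/5 + I*√15/5)*(69 - 1157) = (14117/5 + I*√15/5)*(-1088) = -15359296/5 - 1088*I*√15/5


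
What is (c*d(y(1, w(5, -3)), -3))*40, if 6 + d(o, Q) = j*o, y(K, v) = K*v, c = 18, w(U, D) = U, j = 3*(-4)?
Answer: -47520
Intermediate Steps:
j = -12
d(o, Q) = -6 - 12*o
(c*d(y(1, w(5, -3)), -3))*40 = (18*(-6 - 12*5))*40 = (18*(-6 - 60))*40 = (18*(-66))*40 = -1188*40 = -47520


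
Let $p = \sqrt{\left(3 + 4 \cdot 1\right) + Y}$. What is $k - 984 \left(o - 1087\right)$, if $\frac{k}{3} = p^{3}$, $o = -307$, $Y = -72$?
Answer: $1371696 - 195 i \sqrt{65} \approx 1.3717 \cdot 10^{6} - 1572.1 i$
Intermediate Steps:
$p = i \sqrt{65}$ ($p = \sqrt{\left(3 + 4 \cdot 1\right) - 72} = \sqrt{\left(3 + 4\right) - 72} = \sqrt{7 - 72} = \sqrt{-65} = i \sqrt{65} \approx 8.0623 i$)
$k = - 195 i \sqrt{65}$ ($k = 3 \left(i \sqrt{65}\right)^{3} = 3 \left(- 65 i \sqrt{65}\right) = - 195 i \sqrt{65} \approx - 1572.1 i$)
$k - 984 \left(o - 1087\right) = - 195 i \sqrt{65} - 984 \left(-307 - 1087\right) = - 195 i \sqrt{65} - -1371696 = - 195 i \sqrt{65} + 1371696 = 1371696 - 195 i \sqrt{65}$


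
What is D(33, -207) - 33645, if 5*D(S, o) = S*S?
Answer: -167136/5 ≈ -33427.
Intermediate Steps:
D(S, o) = S²/5 (D(S, o) = (S*S)/5 = S²/5)
D(33, -207) - 33645 = (⅕)*33² - 33645 = (⅕)*1089 - 33645 = 1089/5 - 33645 = -167136/5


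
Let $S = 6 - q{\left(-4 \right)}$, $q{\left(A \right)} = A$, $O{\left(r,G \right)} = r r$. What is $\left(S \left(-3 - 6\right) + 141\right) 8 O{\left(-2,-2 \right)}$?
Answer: $1632$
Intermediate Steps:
$O{\left(r,G \right)} = r^{2}$
$S = 10$ ($S = 6 - -4 = 6 + 4 = 10$)
$\left(S \left(-3 - 6\right) + 141\right) 8 O{\left(-2,-2 \right)} = \left(10 \left(-3 - 6\right) + 141\right) 8 \left(-2\right)^{2} = \left(10 \left(-9\right) + 141\right) 8 \cdot 4 = \left(-90 + 141\right) 32 = 51 \cdot 32 = 1632$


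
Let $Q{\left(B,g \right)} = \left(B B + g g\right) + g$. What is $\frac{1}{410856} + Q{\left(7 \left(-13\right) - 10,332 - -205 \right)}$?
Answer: $\frac{122889905593}{410856} \approx 2.9911 \cdot 10^{5}$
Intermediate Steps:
$Q{\left(B,g \right)} = g + B^{2} + g^{2}$ ($Q{\left(B,g \right)} = \left(B^{2} + g^{2}\right) + g = g + B^{2} + g^{2}$)
$\frac{1}{410856} + Q{\left(7 \left(-13\right) - 10,332 - -205 \right)} = \frac{1}{410856} + \left(\left(332 - -205\right) + \left(7 \left(-13\right) - 10\right)^{2} + \left(332 - -205\right)^{2}\right) = \frac{1}{410856} + \left(\left(332 + 205\right) + \left(-91 - 10\right)^{2} + \left(332 + 205\right)^{2}\right) = \frac{1}{410856} + \left(537 + \left(-101\right)^{2} + 537^{2}\right) = \frac{1}{410856} + \left(537 + 10201 + 288369\right) = \frac{1}{410856} + 299107 = \frac{122889905593}{410856}$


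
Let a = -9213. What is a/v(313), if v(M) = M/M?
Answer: -9213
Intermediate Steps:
v(M) = 1
a/v(313) = -9213/1 = -9213*1 = -9213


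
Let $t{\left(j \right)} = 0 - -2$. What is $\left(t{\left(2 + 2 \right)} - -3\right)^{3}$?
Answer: $125$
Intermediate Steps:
$t{\left(j \right)} = 2$ ($t{\left(j \right)} = 0 + 2 = 2$)
$\left(t{\left(2 + 2 \right)} - -3\right)^{3} = \left(2 - -3\right)^{3} = \left(2 + 3\right)^{3} = 5^{3} = 125$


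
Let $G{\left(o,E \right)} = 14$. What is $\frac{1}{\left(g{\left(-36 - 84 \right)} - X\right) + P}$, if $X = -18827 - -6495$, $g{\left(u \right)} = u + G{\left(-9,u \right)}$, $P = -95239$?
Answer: $- \frac{1}{83013} \approx -1.2046 \cdot 10^{-5}$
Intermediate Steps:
$g{\left(u \right)} = 14 + u$ ($g{\left(u \right)} = u + 14 = 14 + u$)
$X = -12332$ ($X = -18827 + 6495 = -12332$)
$\frac{1}{\left(g{\left(-36 - 84 \right)} - X\right) + P} = \frac{1}{\left(\left(14 - 120\right) - -12332\right) - 95239} = \frac{1}{\left(\left(14 - 120\right) + 12332\right) - 95239} = \frac{1}{\left(-106 + 12332\right) - 95239} = \frac{1}{12226 - 95239} = \frac{1}{-83013} = - \frac{1}{83013}$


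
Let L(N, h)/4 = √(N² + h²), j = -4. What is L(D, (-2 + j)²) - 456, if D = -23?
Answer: -456 + 20*√73 ≈ -285.12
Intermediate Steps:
L(N, h) = 4*√(N² + h²)
L(D, (-2 + j)²) - 456 = 4*√((-23)² + ((-2 - 4)²)²) - 456 = 4*√(529 + ((-6)²)²) - 456 = 4*√(529 + 36²) - 456 = 4*√(529 + 1296) - 456 = 4*√1825 - 456 = 4*(5*√73) - 456 = 20*√73 - 456 = -456 + 20*√73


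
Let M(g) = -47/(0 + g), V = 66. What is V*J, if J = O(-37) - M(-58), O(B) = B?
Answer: -72369/29 ≈ -2495.5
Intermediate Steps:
M(g) = -47/g
J = -2193/58 (J = -37 - (-47)/(-58) = -37 - (-47)*(-1)/58 = -37 - 1*47/58 = -37 - 47/58 = -2193/58 ≈ -37.810)
V*J = 66*(-2193/58) = -72369/29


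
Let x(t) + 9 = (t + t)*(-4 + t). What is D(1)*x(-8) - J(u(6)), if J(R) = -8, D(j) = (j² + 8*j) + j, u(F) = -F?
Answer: 1838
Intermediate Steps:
D(j) = j² + 9*j
x(t) = -9 + 2*t*(-4 + t) (x(t) = -9 + (t + t)*(-4 + t) = -9 + (2*t)*(-4 + t) = -9 + 2*t*(-4 + t))
D(1)*x(-8) - J(u(6)) = (1*(9 + 1))*(-9 - 8*(-8) + 2*(-8)²) - 1*(-8) = (1*10)*(-9 + 64 + 2*64) + 8 = 10*(-9 + 64 + 128) + 8 = 10*183 + 8 = 1830 + 8 = 1838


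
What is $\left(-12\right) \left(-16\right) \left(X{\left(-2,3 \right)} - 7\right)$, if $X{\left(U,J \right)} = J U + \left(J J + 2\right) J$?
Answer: $3840$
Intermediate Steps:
$X{\left(U,J \right)} = J U + J \left(2 + J^{2}\right)$ ($X{\left(U,J \right)} = J U + \left(J^{2} + 2\right) J = J U + \left(2 + J^{2}\right) J = J U + J \left(2 + J^{2}\right)$)
$\left(-12\right) \left(-16\right) \left(X{\left(-2,3 \right)} - 7\right) = \left(-12\right) \left(-16\right) \left(3 \left(2 - 2 + 3^{2}\right) - 7\right) = 192 \left(3 \left(2 - 2 + 9\right) - 7\right) = 192 \left(3 \cdot 9 - 7\right) = 192 \left(27 - 7\right) = 192 \cdot 20 = 3840$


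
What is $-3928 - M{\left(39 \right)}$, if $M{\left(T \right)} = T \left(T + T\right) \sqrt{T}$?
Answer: $-3928 - 3042 \sqrt{39} \approx -22925.0$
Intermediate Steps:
$M{\left(T \right)} = 2 T^{\frac{5}{2}}$ ($M{\left(T \right)} = T 2 T \sqrt{T} = 2 T^{2} \sqrt{T} = 2 T^{\frac{5}{2}}$)
$-3928 - M{\left(39 \right)} = -3928 - 2 \cdot 39^{\frac{5}{2}} = -3928 - 2 \cdot 1521 \sqrt{39} = -3928 - 3042 \sqrt{39}$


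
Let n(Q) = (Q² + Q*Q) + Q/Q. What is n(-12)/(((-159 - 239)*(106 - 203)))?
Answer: 289/38606 ≈ 0.0074859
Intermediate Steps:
n(Q) = 1 + 2*Q² (n(Q) = (Q² + Q²) + 1 = 2*Q² + 1 = 1 + 2*Q²)
n(-12)/(((-159 - 239)*(106 - 203))) = (1 + 2*(-12)²)/(((-159 - 239)*(106 - 203))) = (1 + 2*144)/((-398*(-97))) = (1 + 288)/38606 = 289*(1/38606) = 289/38606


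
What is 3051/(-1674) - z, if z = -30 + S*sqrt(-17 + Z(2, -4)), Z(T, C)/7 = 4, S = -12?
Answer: 1747/62 + 12*sqrt(11) ≈ 67.977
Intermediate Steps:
Z(T, C) = 28 (Z(T, C) = 7*4 = 28)
z = -30 - 12*sqrt(11) (z = -30 - 12*sqrt(-17 + 28) = -30 - 12*sqrt(11) ≈ -69.800)
3051/(-1674) - z = 3051/(-1674) - (-30 - 12*sqrt(11)) = 3051*(-1/1674) + (30 + 12*sqrt(11)) = -113/62 + (30 + 12*sqrt(11)) = 1747/62 + 12*sqrt(11)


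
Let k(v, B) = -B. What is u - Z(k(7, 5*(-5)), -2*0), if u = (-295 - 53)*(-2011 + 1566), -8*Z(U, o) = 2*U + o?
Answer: 619465/4 ≈ 1.5487e+5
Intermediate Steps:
Z(U, o) = -U/4 - o/8 (Z(U, o) = -(2*U + o)/8 = -(o + 2*U)/8 = -U/4 - o/8)
u = 154860 (u = -348*(-445) = 154860)
u - Z(k(7, 5*(-5)), -2*0) = 154860 - (-(-1)*5*(-5)/4 - (-1)*0/4) = 154860 - (-(-1)*(-25)/4 - ⅛*0) = 154860 - (-¼*25 + 0) = 154860 - (-25/4 + 0) = 154860 - 1*(-25/4) = 154860 + 25/4 = 619465/4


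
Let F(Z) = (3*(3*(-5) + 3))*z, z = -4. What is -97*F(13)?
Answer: -13968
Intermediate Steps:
F(Z) = 144 (F(Z) = (3*(3*(-5) + 3))*(-4) = (3*(-15 + 3))*(-4) = (3*(-12))*(-4) = -36*(-4) = 144)
-97*F(13) = -97*144 = -13968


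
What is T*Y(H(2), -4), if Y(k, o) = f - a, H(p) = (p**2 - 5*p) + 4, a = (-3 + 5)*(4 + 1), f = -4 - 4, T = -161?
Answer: 2898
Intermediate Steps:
f = -8
a = 10 (a = 2*5 = 10)
H(p) = 4 + p**2 - 5*p
Y(k, o) = -18 (Y(k, o) = -8 - 1*10 = -8 - 10 = -18)
T*Y(H(2), -4) = -161*(-18) = 2898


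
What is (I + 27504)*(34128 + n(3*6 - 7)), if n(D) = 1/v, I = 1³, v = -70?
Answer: 13141663459/14 ≈ 9.3869e+8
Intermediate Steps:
I = 1
n(D) = -1/70 (n(D) = 1/(-70) = -1/70)
(I + 27504)*(34128 + n(3*6 - 7)) = (1 + 27504)*(34128 - 1/70) = 27505*(2388959/70) = 13141663459/14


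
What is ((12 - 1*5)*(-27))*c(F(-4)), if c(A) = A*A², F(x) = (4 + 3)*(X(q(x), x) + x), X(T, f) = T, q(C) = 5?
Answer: -64827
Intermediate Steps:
F(x) = 35 + 7*x (F(x) = (4 + 3)*(5 + x) = 7*(5 + x) = 35 + 7*x)
c(A) = A³
((12 - 1*5)*(-27))*c(F(-4)) = ((12 - 1*5)*(-27))*(35 + 7*(-4))³ = ((12 - 5)*(-27))*(35 - 28)³ = (7*(-27))*7³ = -189*343 = -64827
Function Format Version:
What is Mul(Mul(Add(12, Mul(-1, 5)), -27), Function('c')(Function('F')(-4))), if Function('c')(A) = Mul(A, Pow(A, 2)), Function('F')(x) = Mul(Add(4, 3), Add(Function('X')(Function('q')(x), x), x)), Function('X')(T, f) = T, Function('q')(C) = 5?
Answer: -64827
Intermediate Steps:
Function('F')(x) = Add(35, Mul(7, x)) (Function('F')(x) = Mul(Add(4, 3), Add(5, x)) = Mul(7, Add(5, x)) = Add(35, Mul(7, x)))
Function('c')(A) = Pow(A, 3)
Mul(Mul(Add(12, Mul(-1, 5)), -27), Function('c')(Function('F')(-4))) = Mul(Mul(Add(12, Mul(-1, 5)), -27), Pow(Add(35, Mul(7, -4)), 3)) = Mul(Mul(Add(12, -5), -27), Pow(Add(35, -28), 3)) = Mul(Mul(7, -27), Pow(7, 3)) = Mul(-189, 343) = -64827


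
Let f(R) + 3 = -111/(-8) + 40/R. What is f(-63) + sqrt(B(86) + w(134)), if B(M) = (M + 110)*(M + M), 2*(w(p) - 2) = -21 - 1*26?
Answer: 5161/504 + sqrt(134762)/2 ≈ 193.79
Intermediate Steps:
w(p) = -43/2 (w(p) = 2 + (-21 - 1*26)/2 = 2 + (-21 - 26)/2 = 2 + (1/2)*(-47) = 2 - 47/2 = -43/2)
B(M) = 2*M*(110 + M) (B(M) = (110 + M)*(2*M) = 2*M*(110 + M))
f(R) = 87/8 + 40/R (f(R) = -3 + (-111/(-8) + 40/R) = -3 + (-111*(-1/8) + 40/R) = -3 + (111/8 + 40/R) = 87/8 + 40/R)
f(-63) + sqrt(B(86) + w(134)) = (87/8 + 40/(-63)) + sqrt(2*86*(110 + 86) - 43/2) = (87/8 + 40*(-1/63)) + sqrt(2*86*196 - 43/2) = (87/8 - 40/63) + sqrt(33712 - 43/2) = 5161/504 + sqrt(67381/2) = 5161/504 + sqrt(134762)/2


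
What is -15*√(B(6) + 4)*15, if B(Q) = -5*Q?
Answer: -225*I*√26 ≈ -1147.3*I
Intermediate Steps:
-15*√(B(6) + 4)*15 = -15*√(-5*6 + 4)*15 = -15*√(-30 + 4)*15 = -15*I*√26*15 = -225*I*√26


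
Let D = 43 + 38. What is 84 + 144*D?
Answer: 11748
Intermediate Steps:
D = 81
84 + 144*D = 84 + 144*81 = 84 + 11664 = 11748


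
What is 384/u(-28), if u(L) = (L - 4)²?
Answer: 3/8 ≈ 0.37500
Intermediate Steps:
u(L) = (-4 + L)²
384/u(-28) = 384/((-4 - 28)²) = 384/((-32)²) = 384/1024 = 384*(1/1024) = 3/8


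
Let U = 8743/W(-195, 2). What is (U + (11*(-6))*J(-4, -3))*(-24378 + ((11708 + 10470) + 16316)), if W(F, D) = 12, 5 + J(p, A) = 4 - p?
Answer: 22469143/3 ≈ 7.4897e+6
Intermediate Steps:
J(p, A) = -1 - p (J(p, A) = -5 + (4 - p) = -1 - p)
U = 8743/12 ≈ 728.58
(U + (11*(-6))*J(-4, -3))*(-24378 + ((11708 + 10470) + 16316)) = (8743/12 + (11*(-6))*(-1 - 1*(-4)))*(-24378 + ((11708 + 10470) + 16316)) = (8743/12 - 66*(-1 + 4))*(-24378 + (22178 + 16316)) = (8743/12 - 66*3)*(-24378 + 38494) = (8743/12 - 198)*14116 = (6367/12)*14116 = 22469143/3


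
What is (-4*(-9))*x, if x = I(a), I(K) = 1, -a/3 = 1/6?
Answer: 36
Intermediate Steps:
a = -½ (a = -3/6 = -3*⅙ = -½ ≈ -0.50000)
x = 1
(-4*(-9))*x = -4*(-9)*1 = 36*1 = 36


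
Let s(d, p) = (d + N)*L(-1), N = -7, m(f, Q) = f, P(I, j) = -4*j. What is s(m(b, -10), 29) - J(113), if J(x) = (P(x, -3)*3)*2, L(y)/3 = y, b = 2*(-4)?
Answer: -27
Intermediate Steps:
b = -8
L(y) = 3*y
s(d, p) = 21 - 3*d (s(d, p) = (d - 7)*(3*(-1)) = (-7 + d)*(-3) = 21 - 3*d)
J(x) = 72 (J(x) = (-4*(-3)*3)*2 = (12*3)*2 = 36*2 = 72)
s(m(b, -10), 29) - J(113) = (21 - 3*(-8)) - 1*72 = (21 + 24) - 72 = 45 - 72 = -27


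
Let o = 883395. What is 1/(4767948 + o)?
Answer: 1/5651343 ≈ 1.7695e-7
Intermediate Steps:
1/(4767948 + o) = 1/(4767948 + 883395) = 1/5651343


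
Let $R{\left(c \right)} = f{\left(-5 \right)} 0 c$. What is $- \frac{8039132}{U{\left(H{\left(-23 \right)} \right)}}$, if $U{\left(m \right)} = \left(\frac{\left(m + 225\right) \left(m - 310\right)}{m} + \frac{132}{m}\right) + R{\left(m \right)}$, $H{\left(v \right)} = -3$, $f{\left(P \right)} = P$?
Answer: $- \frac{4019566}{11559} \approx -347.74$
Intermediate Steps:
$R{\left(c \right)} = 0$ ($R{\left(c \right)} = - 5 \cdot 0 c = \left(-5\right) 0 = 0$)
$U{\left(m \right)} = \frac{132}{m} + \frac{\left(-310 + m\right) \left(225 + m\right)}{m}$ ($U{\left(m \right)} = \left(\frac{\left(m + 225\right) \left(m - 310\right)}{m} + \frac{132}{m}\right) + 0 = \left(\frac{\left(225 + m\right) \left(-310 + m\right)}{m} + \frac{132}{m}\right) + 0 = \left(\frac{\left(-310 + m\right) \left(225 + m\right)}{m} + \frac{132}{m}\right) + 0 = \left(\frac{132}{m} + \frac{\left(-310 + m\right) \left(225 + m\right)}{m}\right) + 0 = \frac{132}{m} + \frac{\left(-310 + m\right) \left(225 + m\right)}{m}$)
$- \frac{8039132}{U{\left(H{\left(-23 \right)} \right)}} = - \frac{8039132}{-85 - 3 - \frac{69618}{-3}} = - \frac{8039132}{-85 - 3 - -23206} = - \frac{8039132}{-85 - 3 + 23206} = - \frac{8039132}{23118} = \left(-8039132\right) \frac{1}{23118} = - \frac{4019566}{11559}$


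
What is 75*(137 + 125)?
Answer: 19650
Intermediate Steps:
75*(137 + 125) = 75*262 = 19650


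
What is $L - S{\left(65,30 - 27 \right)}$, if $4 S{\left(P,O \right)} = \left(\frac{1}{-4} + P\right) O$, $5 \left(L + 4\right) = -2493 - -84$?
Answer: $- \frac{42749}{80} \approx -534.36$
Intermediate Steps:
$L = - \frac{2429}{5}$ ($L = -4 + \frac{-2493 - -84}{5} = -4 + \frac{-2493 + 84}{5} = -4 + \frac{1}{5} \left(-2409\right) = -4 - \frac{2409}{5} = - \frac{2429}{5} \approx -485.8$)
$S{\left(P,O \right)} = \frac{O \left(- \frac{1}{4} + P\right)}{4}$ ($S{\left(P,O \right)} = \frac{\left(\frac{1}{-4} + P\right) O}{4} = \frac{\left(- \frac{1}{4} + P\right) O}{4} = \frac{O \left(- \frac{1}{4} + P\right)}{4}$)
$L - S{\left(65,30 - 27 \right)} = - \frac{2429}{5} - \frac{\left(30 - 27\right) \left(-1 + 4 \cdot 65\right)}{16} = - \frac{2429}{5} - \frac{\left(30 - 27\right) \left(-1 + 260\right)}{16} = - \frac{2429}{5} - \frac{1}{16} \cdot 3 \cdot 259 = - \frac{2429}{5} - \frac{777}{16} = - \frac{42749}{80}$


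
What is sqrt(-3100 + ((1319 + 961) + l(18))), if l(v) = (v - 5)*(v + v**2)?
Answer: 7*sqrt(74) ≈ 60.216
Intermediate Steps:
l(v) = (-5 + v)*(v + v**2)
sqrt(-3100 + ((1319 + 961) + l(18))) = sqrt(-3100 + ((1319 + 961) + 18*(-5 + 18**2 - 4*18))) = sqrt(-3100 + (2280 + 18*(-5 + 324 - 72))) = sqrt(-3100 + (2280 + 18*247)) = sqrt(-3100 + (2280 + 4446)) = sqrt(-3100 + 6726) = sqrt(3626) = 7*sqrt(74)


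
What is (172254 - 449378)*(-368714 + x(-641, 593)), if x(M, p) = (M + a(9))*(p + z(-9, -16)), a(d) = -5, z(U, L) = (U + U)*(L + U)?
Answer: 288899553008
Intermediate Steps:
z(U, L) = 2*U*(L + U) (z(U, L) = (2*U)*(L + U) = 2*U*(L + U))
x(M, p) = (-5 + M)*(450 + p) (x(M, p) = (M - 5)*(p + 2*(-9)*(-16 - 9)) = (-5 + M)*(p + 2*(-9)*(-25)) = (-5 + M)*(p + 450) = (-5 + M)*(450 + p))
(172254 - 449378)*(-368714 + x(-641, 593)) = (172254 - 449378)*(-368714 + (-2250 - 5*593 + 450*(-641) - 641*593)) = -277124*(-368714 + (-2250 - 2965 - 288450 - 380113)) = -277124*(-368714 - 673778) = -277124*(-1042492) = 288899553008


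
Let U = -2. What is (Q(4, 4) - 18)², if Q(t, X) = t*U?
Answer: 676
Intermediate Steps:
Q(t, X) = -2*t (Q(t, X) = t*(-2) = -2*t)
(Q(4, 4) - 18)² = (-2*4 - 18)² = (-8 - 18)² = (-26)² = 676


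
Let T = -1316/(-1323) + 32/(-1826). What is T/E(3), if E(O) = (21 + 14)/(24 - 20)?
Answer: 134896/1207899 ≈ 0.11168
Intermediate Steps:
T = 168620/172557 (T = -1316*(-1/1323) + 32*(-1/1826) = 188/189 - 16/913 = 168620/172557 ≈ 0.97718)
E(O) = 35/4
T/E(3) = 168620/(172557*(35/4)) = (168620/172557)*(4/35) = 134896/1207899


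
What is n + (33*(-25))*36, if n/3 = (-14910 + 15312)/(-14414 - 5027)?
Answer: -577398906/19441 ≈ -29700.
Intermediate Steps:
n = -1206/19441 (n = 3*((-14910 + 15312)/(-14414 - 5027)) = 3*(402/(-19441)) = 3*(402*(-1/19441)) = 3*(-402/19441) = -1206/19441 ≈ -0.062034)
n + (33*(-25))*36 = -1206/19441 + (33*(-25))*36 = -1206/19441 - 825*36 = -1206/19441 - 29700 = -577398906/19441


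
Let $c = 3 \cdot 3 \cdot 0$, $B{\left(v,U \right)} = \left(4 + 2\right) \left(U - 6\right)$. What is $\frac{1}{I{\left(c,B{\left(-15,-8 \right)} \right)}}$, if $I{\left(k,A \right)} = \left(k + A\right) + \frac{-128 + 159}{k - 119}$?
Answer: $- \frac{119}{10027} \approx -0.011868$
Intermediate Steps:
$B{\left(v,U \right)} = -36 + 6 U$ ($B{\left(v,U \right)} = 6 \left(-6 + U\right) = -36 + 6 U$)
$c = 0$ ($c = 9 \cdot 0 = 0$)
$I{\left(k,A \right)} = A + k + \frac{31}{-119 + k}$ ($I{\left(k,A \right)} = \left(A + k\right) + \frac{31}{-119 + k} = A + k + \frac{31}{-119 + k}$)
$\frac{1}{I{\left(c,B{\left(-15,-8 \right)} \right)}} = \frac{1}{\frac{1}{-119 + 0} \left(31 + 0^{2} - 119 \left(-36 + 6 \left(-8\right)\right) - 0 + \left(-36 + 6 \left(-8\right)\right) 0\right)} = \frac{1}{\frac{1}{-119} \left(31 + 0 - 119 \left(-36 - 48\right) + 0 + \left(-36 - 48\right) 0\right)} = \frac{1}{\left(- \frac{1}{119}\right) \left(31 + 0 - -9996 + 0 - 0\right)} = \frac{1}{\left(- \frac{1}{119}\right) \left(31 + 0 + 9996 + 0 + 0\right)} = \frac{1}{\left(- \frac{1}{119}\right) 10027} = \frac{1}{- \frac{10027}{119}} = - \frac{119}{10027}$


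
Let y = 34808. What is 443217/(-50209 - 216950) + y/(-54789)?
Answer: -11194228895/4879124817 ≈ -2.2943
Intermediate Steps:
443217/(-50209 - 216950) + y/(-54789) = 443217/(-50209 - 216950) + 34808/(-54789) = 443217/(-267159) + 34808*(-1/54789) = 443217*(-1/267159) - 34808/54789 = -147739/89053 - 34808/54789 = -11194228895/4879124817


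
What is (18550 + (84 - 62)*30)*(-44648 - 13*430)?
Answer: -965071980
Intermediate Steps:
(18550 + (84 - 62)*30)*(-44648 - 13*430) = (18550 + 22*30)*(-44648 - 5590) = (18550 + 660)*(-50238) = 19210*(-50238) = -965071980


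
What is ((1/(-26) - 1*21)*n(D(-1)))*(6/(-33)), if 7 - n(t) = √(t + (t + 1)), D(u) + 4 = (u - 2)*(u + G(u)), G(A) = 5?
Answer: 3829/143 - 547*I*√31/143 ≈ 26.776 - 21.298*I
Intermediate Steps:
D(u) = -4 + (-2 + u)*(5 + u) (D(u) = -4 + (u - 2)*(u + 5) = -4 + (-2 + u)*(5 + u))
n(t) = 7 - √(1 + 2*t) (n(t) = 7 - √(t + (t + 1)) = 7 - √(t + (1 + t)) = 7 - √(1 + 2*t))
((1/(-26) - 1*21)*n(D(-1)))*(6/(-33)) = ((1/(-26) - 1*21)*(7 - √(1 + 2*(-14 + (-1)² + 3*(-1)))))*(6/(-33)) = ((-1/26 - 21)*(7 - √(1 + 2*(-14 + 1 - 3))))*(6*(-1/33)) = -547*(7 - √(1 + 2*(-16)))/26*(-2/11) = -547*(7 - √(1 - 32))/26*(-2/11) = -547*(7 - √(-31))/26*(-2/11) = -547*(7 - I*√31)/26*(-2/11) = (-3829/26 + 547*I*√31/26)*(-2/11) = 3829/143 - 547*I*√31/143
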